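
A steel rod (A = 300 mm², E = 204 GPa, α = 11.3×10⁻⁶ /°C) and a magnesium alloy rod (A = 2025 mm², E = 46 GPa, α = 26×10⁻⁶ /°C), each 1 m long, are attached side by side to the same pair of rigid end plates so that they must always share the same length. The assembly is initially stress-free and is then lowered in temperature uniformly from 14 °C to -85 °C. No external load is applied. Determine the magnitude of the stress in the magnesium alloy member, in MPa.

σ ≈ 26.5 MPa (tensile)

Both members must finish at the same length. With the larger α, the magnesium alloy tends to over-contract; the plates restrain it, putting the magnesium alloy in tension and the steel in compression. With no external load the two internal forces are equal and opposite, magnitude P.
Setting the final lengths equal and cancelling L: (α₁ − α₂)ΔT = P/(A₁E₁) + P/(A₂E₂).
|α₁ − α₂|·ΔT = 14.7×10⁻⁶ × 99 = 0.001455.
1/(A₁E₁) + 1/(A₂E₂) = 1/(300×204×10³) + 1/(2025×46×10³) = 2.708×10⁻⁸ N⁻¹.
So P = 0.001455 / 2.708×10⁻⁸ = 53.75 kN.
σ_{magnesium alloy} = P/A₂ = 53750/2025 = 26.54 MPa, tensile.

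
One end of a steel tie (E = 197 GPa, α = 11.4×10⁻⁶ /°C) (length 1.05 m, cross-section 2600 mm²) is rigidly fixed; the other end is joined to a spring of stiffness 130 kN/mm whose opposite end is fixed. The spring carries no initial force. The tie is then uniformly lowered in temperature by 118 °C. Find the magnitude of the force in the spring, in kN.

The unrestrained thermal change is αΔT L = 11.4×10⁻⁶ × 118 × 1050 = 1.412 mm.
With a force P in the spring, the elastic change of the tie is PL/(AE) and that of the spring is P/k; compatibility requires their sum to equal δ_free.
P [ L/(AE) + 1/k ] = δ_free → P [ 1050/(2600×197×10³) + 1/(130×10³) ] = 1.412.
P = 1.412 / 9.742×10⁻⁶ = 145000 N.

P ≈ 145 kN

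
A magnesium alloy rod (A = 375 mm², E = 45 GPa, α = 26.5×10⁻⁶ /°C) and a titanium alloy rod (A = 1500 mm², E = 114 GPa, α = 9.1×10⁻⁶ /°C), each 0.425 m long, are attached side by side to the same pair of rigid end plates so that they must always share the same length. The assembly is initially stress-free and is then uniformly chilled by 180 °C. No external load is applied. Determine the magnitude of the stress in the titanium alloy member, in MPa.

Both members must finish at the same length. With the larger α, the magnesium alloy tends to over-contract; the plates restrain it, putting the magnesium alloy in tension and the titanium alloy in compression. With no external load the two internal forces are equal and opposite, magnitude P.
Compatibility of the two members (thermal + elastic change equal): (α₁ − α₂)ΔT = P·[1/(A₁E₁) + 1/(A₂E₂)].
|α₁ − α₂|·ΔT = 17.4×10⁻⁶ × 180 = 0.003132.
1/(A₁E₁) + 1/(A₂E₂) = 1/(375×45×10³) + 1/(1500×114×10³) = 6.511×10⁻⁸ N⁻¹.
P = 0.003132 / 6.511×10⁻⁸ = 48110 N = 48.11 kN.
σ_{titanium alloy} = P/A₂ = 48110/1500 = 32.07 MPa, compressive.

σ ≈ 32.1 MPa (compressive)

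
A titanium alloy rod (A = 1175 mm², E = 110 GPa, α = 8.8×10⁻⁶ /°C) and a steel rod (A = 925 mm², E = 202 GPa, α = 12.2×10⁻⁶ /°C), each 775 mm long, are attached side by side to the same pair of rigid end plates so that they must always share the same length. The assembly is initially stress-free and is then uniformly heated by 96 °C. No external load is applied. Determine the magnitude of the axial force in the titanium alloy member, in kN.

P ≈ 24.9 kN (tensile in the titanium alloy)

Equilibrium of a rigid end plate with no external load gives equal and opposite internal forces ±P in the two members. Since α_{steel} > α_{titanium alloy}, heating drives the steel into compression and the titanium alloy into tension.
Equating the net (thermal + elastic) strains gives |α₁ − α₂|·ΔT = P·[1/(A₁E₁) + 1/(A₂E₂)].
|α₁ − α₂|·ΔT = 3.4×10⁻⁶ × 96 = 0.0003264.
1/(A₁E₁) + 1/(A₂E₂) = 1/(1175×110×10³) + 1/(925×202×10³) = 1.309×10⁻⁸ N⁻¹.
So P = 0.0003264 / 1.309×10⁻⁸ = 24.94 kN.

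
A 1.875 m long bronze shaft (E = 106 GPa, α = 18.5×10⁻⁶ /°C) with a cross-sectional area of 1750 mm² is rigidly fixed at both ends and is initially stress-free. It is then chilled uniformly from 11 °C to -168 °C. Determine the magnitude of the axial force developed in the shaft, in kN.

P ≈ 614 kN (tensile)

The ends cannot move, so σ = EαΔT = 106×10³ × 18.5×10⁻⁶ × 179 = 351 MPa.
Then P = σA = 351 × 1750 mm² = 614.3 kN, tensile.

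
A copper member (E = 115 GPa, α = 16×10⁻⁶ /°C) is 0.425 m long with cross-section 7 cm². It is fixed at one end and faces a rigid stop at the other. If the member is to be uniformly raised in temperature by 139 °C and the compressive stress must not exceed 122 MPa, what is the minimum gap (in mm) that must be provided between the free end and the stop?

g ≈ 0.494 mm

With no wall the member would lengthen by αΔT L = 16×10⁻⁶ × 139 × 425 = 0.9452 mm.
At the allowable stress the elastic shortening the wall may impose is σL/E = 122 × 425 / (115×10³) = 0.4509 mm.
So the gap has to take up the difference, g_min = δ_free − σL/E = 0.9452 − 0.4509 = 0.4943 mm.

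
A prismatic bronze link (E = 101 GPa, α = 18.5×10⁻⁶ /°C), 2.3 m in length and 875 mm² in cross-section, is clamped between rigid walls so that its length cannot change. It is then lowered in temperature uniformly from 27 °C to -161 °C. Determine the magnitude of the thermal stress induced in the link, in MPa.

With length fixed, the mechanical strain must cancel the thermal strain αΔT = 18.5×10⁻⁶ × 188 = 3478×10⁻⁶.
The stress required to suppress this strain is σ = Eε = 101×10³ × 3478×10⁻⁶ = 351.3 MPa, tensile since the link is trying to contract.

σ ≈ 351 MPa (tensile)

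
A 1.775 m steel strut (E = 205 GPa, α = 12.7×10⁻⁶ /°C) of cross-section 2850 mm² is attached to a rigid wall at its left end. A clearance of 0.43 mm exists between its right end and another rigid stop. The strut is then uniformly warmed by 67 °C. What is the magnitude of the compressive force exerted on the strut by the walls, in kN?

Unrestrained expansion: δ_free = αΔT L = 12.7×10⁻⁶ × 67 × 1775 = 1.51 mm.
After closing the 0.43 mm clearance, 1.51 − 0.43 = 1.08 mm of expansion remains to be suppressed by the wall.
So σ = E(δ_free − g)/L = 205×10³ × 1.08/1775 = 124.8 MPa.
P = σA = 124.8 × 2850 = 355.6 kN.

P ≈ 356 kN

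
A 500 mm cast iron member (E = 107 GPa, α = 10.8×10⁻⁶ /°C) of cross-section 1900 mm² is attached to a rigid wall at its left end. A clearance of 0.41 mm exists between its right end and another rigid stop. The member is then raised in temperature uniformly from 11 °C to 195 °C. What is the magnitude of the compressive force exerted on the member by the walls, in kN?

P ≈ 237 kN

If the wall were absent the member would grow by αΔT L = 10.8×10⁻⁶ × 184 × 500 = 0.9936 mm.
This exceeds the 0.41 mm gap, so the wall pushes back. The portion of expansion that must be recovered elastically is δ_free − gap = 0.9936 − 0.41 = 0.5836 mm.
Compatibility: PL/(AE) = 0.5836 mm, so σ = P/A = E × (0.5836/500) = 124.9 MPa.
P = σA = 124.9 × 1900 = 237.3 kN.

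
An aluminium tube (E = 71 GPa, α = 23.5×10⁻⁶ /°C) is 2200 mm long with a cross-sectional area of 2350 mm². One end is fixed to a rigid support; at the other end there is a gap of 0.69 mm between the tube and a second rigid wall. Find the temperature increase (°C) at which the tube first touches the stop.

ΔT ≈ 13.3 °C

The gap closes when αΔT L = 0.69 mm, since the tube is still unstressed at that instant.
So ΔT = g/(αL) = 0.69/(23.5×10⁻⁶ × 2200) = 13.35 °C.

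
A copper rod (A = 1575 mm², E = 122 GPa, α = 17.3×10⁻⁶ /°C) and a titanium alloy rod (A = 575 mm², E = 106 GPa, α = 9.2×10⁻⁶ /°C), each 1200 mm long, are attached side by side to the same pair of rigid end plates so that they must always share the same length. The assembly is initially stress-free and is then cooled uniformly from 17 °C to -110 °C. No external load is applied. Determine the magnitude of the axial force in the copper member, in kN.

The copper has the larger α, so on cooling it would change length more than the titanium alloy if both were free. The rigid plates force a common final length, so the copper is put into tension and the titanium alloy into compression, with equal and opposite forces P (no external load).
Setting the final lengths equal and cancelling L: (α₁ − α₂)ΔT = P/(A₁E₁) + P/(A₂E₂).
|α₁ − α₂|·ΔT = 8.1×10⁻⁶ × 127 = 0.001029.
1/(A₁E₁) + 1/(A₂E₂) = 1/(1575×122×10³) + 1/(575×106×10³) = 2.161×10⁻⁸ N⁻¹.
So P = 0.001029 / 2.161×10⁻⁸ = 47.6 kN.

P ≈ 47.6 kN (tensile in the copper)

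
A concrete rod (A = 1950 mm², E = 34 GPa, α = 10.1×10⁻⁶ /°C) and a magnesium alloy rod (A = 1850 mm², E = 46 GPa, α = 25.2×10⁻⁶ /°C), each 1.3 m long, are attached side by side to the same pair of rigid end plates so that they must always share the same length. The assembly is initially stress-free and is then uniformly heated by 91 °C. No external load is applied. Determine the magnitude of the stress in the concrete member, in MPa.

The magnesium alloy has the larger α, so on heating it would change length more than the concrete if both were free. The rigid plates force a common final length, so the magnesium alloy is put into compression and the concrete into tension, with equal and opposite forces P (no external load).
Setting the final lengths equal and cancelling L: (α₁ − α₂)ΔT = P/(A₁E₁) + P/(A₂E₂).
|α₁ − α₂|·ΔT = 15.1×10⁻⁶ × 91 = 0.001374.
1/(A₁E₁) + 1/(A₂E₂) = 1/(1950×34×10³) + 1/(1850×46×10³) = 2.683×10⁻⁸ N⁻¹.
P = 0.001374 / 2.683×10⁻⁸ = 51210 N = 51.21 kN.
σ_{concrete} = P/A₁ = 51210/1950 = 26.26 MPa, tensile.

σ ≈ 26.3 MPa (tensile)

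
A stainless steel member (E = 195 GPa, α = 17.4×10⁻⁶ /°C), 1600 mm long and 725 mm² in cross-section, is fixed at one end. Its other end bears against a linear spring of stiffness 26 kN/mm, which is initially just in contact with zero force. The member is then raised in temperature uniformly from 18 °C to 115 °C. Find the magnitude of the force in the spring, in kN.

Free thermal expansion: δ_free = αΔT L = 17.4×10⁻⁶ × 97 × 1600 = 2.7 mm.
With a force P in the spring, the elastic change of the member is PL/(AE) and that of the spring is P/k; compatibility requires their sum to equal δ_free.
So P = δ_free / [L/(AE) + 1/k] = 2.7 / [ 1600/(725×195×10³) + 1/(26×10³) ].
P = 2.7 / 4.978×10⁻⁵ = 54250 N.

P ≈ 54.2 kN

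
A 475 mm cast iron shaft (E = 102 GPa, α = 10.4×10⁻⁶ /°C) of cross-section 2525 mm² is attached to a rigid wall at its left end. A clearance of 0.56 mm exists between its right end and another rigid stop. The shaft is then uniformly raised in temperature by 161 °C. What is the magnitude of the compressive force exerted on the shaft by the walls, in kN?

If the wall were absent the shaft would grow by αΔT L = 10.4×10⁻⁶ × 161 × 475 = 0.7953 mm.
This exceeds the 0.56 mm gap, so the wall pushes back. The portion of expansion that must be recovered elastically is δ_free − gap = 0.7953 − 0.56 = 0.2353 mm.
Compatibility: PL/(AE) = 0.2353 mm, so σ = P/A = E × (0.2353/475) = 50.54 MPa.
Force on the wall = σA = 50.54 × 2525 mm² = 127.6 kN.

P ≈ 128 kN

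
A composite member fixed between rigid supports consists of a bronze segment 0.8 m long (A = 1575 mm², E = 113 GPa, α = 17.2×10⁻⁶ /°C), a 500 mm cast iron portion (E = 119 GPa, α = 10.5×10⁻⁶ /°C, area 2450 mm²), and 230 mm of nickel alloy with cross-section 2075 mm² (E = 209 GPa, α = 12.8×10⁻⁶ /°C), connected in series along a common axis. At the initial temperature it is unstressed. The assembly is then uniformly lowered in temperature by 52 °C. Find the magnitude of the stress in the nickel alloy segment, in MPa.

σ ≈ 81.6 MPa (tensile)

With the walls removed the bar would change length by δ_free = Σ αᵢΔT Lᵢ = 17.2×10⁻⁶×52×800 + 10.5×10⁻⁶×52×500 + 12.8×10⁻⁶×52×230 = 1.142 mm.
The walls prevent any net length change, so an axial force P (same in every segment) develops. Compatibility: P · Σ Lᵢ/(AᵢEᵢ) = δ_free.
Σ Lᵢ/(AᵢEᵢ) = 800/(1575×113×10³) + 500/(2450×119×10³) + 230/(2075×209×10³) = 6.74×10⁻⁶ mm/N.
P = 1.142 / 6.74×10⁻⁶ = 169400 N = 169.4 kN, tensile.
σ_{nickel alloy} = P / A = 169400 / 2075 = 81.62 MPa.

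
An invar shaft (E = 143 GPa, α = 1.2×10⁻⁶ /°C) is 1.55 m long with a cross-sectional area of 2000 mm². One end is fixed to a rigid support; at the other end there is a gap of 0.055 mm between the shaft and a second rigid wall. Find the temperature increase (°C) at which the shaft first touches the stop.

ΔT ≈ 29.6 °C

The gap closes when αΔT L = 0.055 mm, since the shaft is still unstressed at that instant.
ΔT = 0.055 / (1.2×10⁻⁶ × 1550) = 29.57 °C.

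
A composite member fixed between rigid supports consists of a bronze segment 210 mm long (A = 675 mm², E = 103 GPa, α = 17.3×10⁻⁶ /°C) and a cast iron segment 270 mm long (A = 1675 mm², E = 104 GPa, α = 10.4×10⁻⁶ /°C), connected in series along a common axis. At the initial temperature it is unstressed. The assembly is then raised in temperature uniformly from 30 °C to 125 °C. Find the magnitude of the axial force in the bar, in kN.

If the supports were absent, the total length change would be Σ αᵢΔT Lᵢ = 17.3×10⁻⁶×95×210 + 10.4×10⁻⁶×95×270 = 0.6119 mm.
Since the ends are fixed, an axial force P builds up, equal in every segment, with P · Σ Lᵢ/(AᵢEᵢ) = δ_free.
Σ Lᵢ/(AᵢEᵢ) = 210/(675×103×10³) + 270/(1675×104×10³) = 4.57×10⁻⁶ mm/N.
Hence P = δ_free / Σ(L/AE) = 0.6119/4.57×10⁻⁶ = 133.9 kN (compressive).

P ≈ 134 kN (compressive)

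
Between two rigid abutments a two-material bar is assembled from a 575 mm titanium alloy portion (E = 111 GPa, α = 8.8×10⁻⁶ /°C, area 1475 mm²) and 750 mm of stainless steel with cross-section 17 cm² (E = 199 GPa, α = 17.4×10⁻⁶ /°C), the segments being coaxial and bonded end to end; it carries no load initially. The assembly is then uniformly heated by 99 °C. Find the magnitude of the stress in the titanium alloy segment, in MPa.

σ ≈ 212 MPa (compressive)

Free thermal expansion of the whole bar: Σ αᵢΔT Lᵢ = 8.8×10⁻⁶×99×575 + 17.4×10⁻⁶×99×750 = 1.793 mm.
Since the ends are fixed, an axial force P builds up, equal in every segment, with P · Σ Lᵢ/(AᵢEᵢ) = δ_free.
The series flexibility is Σ Lᵢ/(AᵢEᵢ) = 575/(1475×111×10³) + 750/(1700×199×10³) = 5.729×10⁻⁶ mm/N.
P = 1.793 / 5.729×10⁻⁶ = 313000 N = 313 kN, compressive.
σ_{titanium alloy} = P / A = 313000 / 1475 = 212.2 MPa.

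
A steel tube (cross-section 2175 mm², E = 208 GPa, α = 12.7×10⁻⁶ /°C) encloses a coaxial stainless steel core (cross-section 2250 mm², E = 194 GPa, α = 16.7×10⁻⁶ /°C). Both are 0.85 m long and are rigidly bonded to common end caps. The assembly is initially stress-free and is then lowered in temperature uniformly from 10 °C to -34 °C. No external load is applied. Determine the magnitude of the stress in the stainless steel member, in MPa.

σ ≈ 17.4 MPa (tensile)

Both members must finish at the same length. With the larger α, the stainless steel tends to over-contract; the plates restrain it, putting the stainless steel in tension and the steel in compression. With no external load the two internal forces are equal and opposite, magnitude P.
Compatibility of the two members (thermal + elastic change equal): (α₁ − α₂)ΔT = P·[1/(A₁E₁) + 1/(A₂E₂)].
|α₁ − α₂|·ΔT = 4×10⁻⁶ × 44 = 0.000176.
1/(A₁E₁) + 1/(A₂E₂) = 1/(2175×208×10³) + 1/(2250×194×10³) = 4.501×10⁻⁹ N⁻¹.
So P = 0.000176 / 4.501×10⁻⁹ = 39.1 kN.
σ_{stainless steel} = P/A₂ = 39100/2250 = 17.38 MPa, tensile.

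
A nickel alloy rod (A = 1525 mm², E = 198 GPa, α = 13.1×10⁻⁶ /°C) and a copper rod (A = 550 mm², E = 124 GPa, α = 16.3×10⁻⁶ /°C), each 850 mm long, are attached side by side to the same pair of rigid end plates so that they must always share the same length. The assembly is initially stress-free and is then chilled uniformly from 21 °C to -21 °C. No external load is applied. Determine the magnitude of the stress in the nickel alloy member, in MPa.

Equilibrium of a rigid end plate with no external load gives equal and opposite internal forces ±P in the two members. Since α_{copper} > α_{nickel alloy}, cooling drives the copper into tension and the nickel alloy into compression.
Setting the final lengths equal and cancelling L: (α₁ − α₂)ΔT = P/(A₁E₁) + P/(A₂E₂).
|α₁ − α₂|·ΔT = 3.2×10⁻⁶ × 42 = 0.0001344.
1/(A₁E₁) + 1/(A₂E₂) = 1/(1525×198×10³) + 1/(550×124×10³) = 1.797×10⁻⁸ N⁻¹.
So P = 0.0001344 / 1.797×10⁻⁸ = 7.477 kN.
σ_{nickel alloy} = P/A₁ = 7477/1525 = 4.903 MPa, compressive.

σ ≈ 4.9 MPa (compressive)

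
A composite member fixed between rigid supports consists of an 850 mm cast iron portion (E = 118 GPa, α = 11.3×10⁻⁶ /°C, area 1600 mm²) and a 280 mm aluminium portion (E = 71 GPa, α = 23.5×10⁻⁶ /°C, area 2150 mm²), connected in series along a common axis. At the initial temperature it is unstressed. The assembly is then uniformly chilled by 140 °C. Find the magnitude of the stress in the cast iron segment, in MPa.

σ ≈ 224 MPa (tensile)

With the walls removed the bar would change length by δ_free = Σ αᵢΔT Lᵢ = 11.3×10⁻⁶×140×850 + 23.5×10⁻⁶×140×280 = 2.266 mm.
Since the ends are fixed, an axial force P builds up, equal in every segment, with P · Σ Lᵢ/(AᵢEᵢ) = δ_free.
The series flexibility is Σ Lᵢ/(AᵢEᵢ) = 850/(1600×118×10³) + 280/(2150×71×10³) = 6.336×10⁻⁶ mm/N.
So P = 2.266 / 6.336×10⁻⁶ = 357.6 kN, tensile.
σ_{cast iron} = P / A = 357600 / 1600 = 223.5 MPa.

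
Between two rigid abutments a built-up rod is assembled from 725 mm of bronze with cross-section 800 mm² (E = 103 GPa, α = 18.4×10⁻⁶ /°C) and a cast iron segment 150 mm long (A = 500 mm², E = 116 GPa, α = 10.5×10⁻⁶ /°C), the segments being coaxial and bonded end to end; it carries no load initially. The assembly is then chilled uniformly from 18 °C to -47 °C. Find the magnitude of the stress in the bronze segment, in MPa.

If the supports were absent, the total length change would be Σ αᵢΔT Lᵢ = 18.4×10⁻⁶×65×725 + 10.5×10⁻⁶×65×150 = 0.9695 mm.
Since the ends are fixed, an axial force P builds up, equal in every segment, with P · Σ Lᵢ/(AᵢEᵢ) = δ_free.
Σ Lᵢ/(AᵢEᵢ) = 725/(800×103×10³) + 150/(500×116×10³) = 1.138×10⁻⁵ mm/N.
Hence P = δ_free / Σ(L/AE) = 0.9695/1.138×10⁻⁵ = 85.16 kN (tensile).
σ_{bronze} = P / A = 85160 / 800 = 106.4 MPa.

σ ≈ 106 MPa (tensile)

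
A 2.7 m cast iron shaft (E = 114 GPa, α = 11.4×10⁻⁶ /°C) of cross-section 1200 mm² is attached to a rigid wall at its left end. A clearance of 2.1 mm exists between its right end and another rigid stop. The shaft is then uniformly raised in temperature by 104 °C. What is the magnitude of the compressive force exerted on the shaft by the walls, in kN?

P ≈ 55.8 kN

If the wall were absent the shaft would grow by αΔT L = 11.4×10⁻⁶ × 104 × 2700 = 3.201 mm.
The gap closes (δ_free > 2.1 mm) and the wall then resists a further 3.201 − 2.1 = 1.101 mm of expansion.
Compatibility: PL/(AE) = 1.101 mm, so σ = P/A = E × (1.101/2700) = 46.49 MPa.
Force on the wall = σA = 46.49 × 1200 mm² = 55.79 kN.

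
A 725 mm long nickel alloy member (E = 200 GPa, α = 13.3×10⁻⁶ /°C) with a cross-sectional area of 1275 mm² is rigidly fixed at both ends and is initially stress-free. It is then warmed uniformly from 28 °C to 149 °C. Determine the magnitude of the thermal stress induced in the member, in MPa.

σ ≈ 322 MPa (compressive)

With length fixed, the mechanical strain must cancel the thermal strain αΔT = 13.3×10⁻⁶ × 121 = 1609.3×10⁻⁶.
Hence σ = E·αΔT = 200×10³ × 1609.3×10⁻⁶ = 321.9 MPa, compressive.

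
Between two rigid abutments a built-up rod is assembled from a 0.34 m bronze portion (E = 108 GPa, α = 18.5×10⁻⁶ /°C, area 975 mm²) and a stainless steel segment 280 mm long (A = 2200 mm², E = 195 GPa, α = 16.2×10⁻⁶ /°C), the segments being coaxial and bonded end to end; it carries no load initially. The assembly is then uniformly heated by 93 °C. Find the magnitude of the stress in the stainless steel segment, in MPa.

If the supports were absent, the total length change would be Σ αᵢΔT Lᵢ = 18.5×10⁻⁶×93×340 + 16.2×10⁻⁶×93×280 = 1.007 mm.
Since the ends are fixed, an axial force P builds up, equal in every segment, with P · Σ Lᵢ/(AᵢEᵢ) = δ_free.
Σ Lᵢ/(AᵢEᵢ) = 340/(975×108×10³) + 280/(2200×195×10³) = 3.882×10⁻⁶ mm/N.
So P = 1.007 / 3.882×10⁻⁶ = 259.4 kN, compressive.
σ_{stainless steel} = P / A = 259400 / 2200 = 117.9 MPa.

σ ≈ 118 MPa (compressive)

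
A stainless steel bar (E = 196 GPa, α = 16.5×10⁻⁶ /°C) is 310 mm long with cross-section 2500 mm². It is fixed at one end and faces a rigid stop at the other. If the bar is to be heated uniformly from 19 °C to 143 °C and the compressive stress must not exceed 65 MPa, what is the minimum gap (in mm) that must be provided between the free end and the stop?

g ≈ 0.531 mm

Free expansion if unrestrained: δ_free = αΔT L = 16.5×10⁻⁶ × 124 × 310 = 0.6343 mm.
At the allowable stress the elastic shortening the wall may impose is σL/E = 65 × 310 / (196×10³) = 0.1028 mm.
The gap must absorb the remainder: g_min = 0.6343 − 0.1028 = 0.5315 mm.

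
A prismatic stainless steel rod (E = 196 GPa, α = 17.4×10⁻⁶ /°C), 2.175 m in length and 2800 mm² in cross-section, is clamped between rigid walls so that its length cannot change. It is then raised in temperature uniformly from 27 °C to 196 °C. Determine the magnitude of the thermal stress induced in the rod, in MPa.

σ ≈ 576 MPa (compressive)

The supports are rigid, so the total axial strain is zero. The restrained thermal strain is ε = αΔT = 17.4×10⁻⁶ × 169 = 2940.6×10⁻⁶.
σ = EαΔT = 196×10³ × 17.4×10⁻⁶ × 169 = 576.4 MPa (compressive; the rod is trying to expand).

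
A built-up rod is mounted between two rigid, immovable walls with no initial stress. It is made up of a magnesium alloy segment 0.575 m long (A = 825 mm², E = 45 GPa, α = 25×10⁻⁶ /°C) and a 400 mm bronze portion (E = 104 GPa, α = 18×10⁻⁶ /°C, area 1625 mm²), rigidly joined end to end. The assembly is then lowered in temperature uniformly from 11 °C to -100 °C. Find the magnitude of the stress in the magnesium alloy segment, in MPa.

σ ≈ 163 MPa (tensile)

With the walls removed the bar would change length by δ_free = Σ αᵢΔT Lᵢ = 25×10⁻⁶×111×575 + 18×10⁻⁶×111×400 = 2.395 mm.
The walls prevent any net length change, so an axial force P (same in every segment) develops. Compatibility: P · Σ Lᵢ/(AᵢEᵢ) = δ_free.
The series flexibility is Σ Lᵢ/(AᵢEᵢ) = 575/(825×45×10³) + 400/(1625×104×10³) = 1.786×10⁻⁵ mm/N.
P = 2.395 / 1.786×10⁻⁵ = 134100 N = 134.1 kN, tensile.
σ_{magnesium alloy} = P / A = 134100 / 825 = 162.6 MPa.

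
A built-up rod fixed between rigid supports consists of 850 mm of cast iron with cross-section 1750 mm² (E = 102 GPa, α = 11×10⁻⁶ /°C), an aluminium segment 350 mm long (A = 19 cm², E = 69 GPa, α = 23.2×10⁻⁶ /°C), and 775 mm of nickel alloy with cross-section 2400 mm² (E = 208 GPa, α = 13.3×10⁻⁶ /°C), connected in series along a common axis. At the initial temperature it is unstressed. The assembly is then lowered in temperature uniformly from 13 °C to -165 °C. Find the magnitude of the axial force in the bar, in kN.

With the walls removed the bar would change length by δ_free = Σ αᵢΔT Lᵢ = 11×10⁻⁶×178×850 + 23.2×10⁻⁶×178×350 + 13.3×10⁻⁶×178×775 = 4.944 mm.
The walls prevent any net length change, so an axial force P (same in every segment) develops. Compatibility: P · Σ Lᵢ/(AᵢEᵢ) = δ_free.
The series flexibility is Σ Lᵢ/(AᵢEᵢ) = 850/(1750×102×10³) + 350/(1900×69×10³) + 775/(2400×208×10³) = 8.984×10⁻⁶ mm/N.
So P = 4.944 / 8.984×10⁻⁶ = 550.3 kN, tensile.

P ≈ 550 kN (tensile)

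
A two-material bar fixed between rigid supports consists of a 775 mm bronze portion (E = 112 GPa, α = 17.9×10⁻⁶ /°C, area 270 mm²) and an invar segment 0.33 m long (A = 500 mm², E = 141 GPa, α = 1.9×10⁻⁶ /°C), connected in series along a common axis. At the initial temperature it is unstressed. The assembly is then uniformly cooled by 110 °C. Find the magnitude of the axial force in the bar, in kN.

Free thermal contraction of the whole bar: Σ αᵢΔT Lᵢ = 17.9×10⁻⁶×110×775 + 1.9×10⁻⁶×110×330 = 1.595 mm.
Since the ends are fixed, an axial force P builds up, equal in every segment, with P · Σ Lᵢ/(AᵢEᵢ) = δ_free.
Σ Lᵢ/(AᵢEᵢ) = 775/(270×112×10³) + 330/(500×141×10³) = 3.031×10⁻⁵ mm/N.
Hence P = δ_free / Σ(L/AE) = 1.595/3.031×10⁻⁵ = 52.62 kN (tensile).

P ≈ 52.6 kN (tensile)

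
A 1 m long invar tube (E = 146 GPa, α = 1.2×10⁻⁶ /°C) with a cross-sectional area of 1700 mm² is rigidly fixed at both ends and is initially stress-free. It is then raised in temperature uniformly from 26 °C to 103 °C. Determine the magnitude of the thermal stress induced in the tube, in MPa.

Because both ends are immovable the net strain is zero, and the suppressed thermal strain is αΔT = 1.2×10⁻⁶ × 77 = 92.4×10⁻⁶.
σ = EαΔT = 146×10³ × 1.2×10⁻⁶ × 77 = 13.49 MPa (compressive; the tube is trying to expand).

σ ≈ 13.5 MPa (compressive)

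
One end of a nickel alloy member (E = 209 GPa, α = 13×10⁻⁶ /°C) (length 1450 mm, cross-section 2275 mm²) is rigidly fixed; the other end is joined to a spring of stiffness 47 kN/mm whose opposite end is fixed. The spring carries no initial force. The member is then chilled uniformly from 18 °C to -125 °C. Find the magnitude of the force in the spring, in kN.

Free thermal contraction: δ_free = αΔT L = 13×10⁻⁶ × 143 × 1450 = 2.696 mm.
With a force P in the spring, the elastic change of the member is PL/(AE) and that of the spring is P/k; compatibility requires their sum to equal δ_free.
P [ L/(AE) + 1/k ] = δ_free → P [ 1450/(2275×209×10³) + 1/(47×10³) ] = 2.696.
P = 2.696 / 2.433×10⁻⁵ = 110800 N.

P ≈ 111 kN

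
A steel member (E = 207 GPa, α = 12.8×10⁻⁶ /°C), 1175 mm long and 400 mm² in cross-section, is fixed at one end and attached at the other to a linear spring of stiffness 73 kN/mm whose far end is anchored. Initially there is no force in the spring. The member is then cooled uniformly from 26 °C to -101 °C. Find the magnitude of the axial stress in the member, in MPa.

If the spring were absent the member would shorten by αΔT L = 12.8×10⁻⁶ × 127 × 1175 = 1.91 mm.
With a force P in the spring, the elastic change of the member is PL/(AE) and that of the spring is P/k; compatibility requires their sum to equal δ_free.
So P = δ_free / [L/(AE) + 1/k] = 1.91 / [ 1175/(400×207×10³) + 1/(73×10³) ].
P = 1.91 / 2.789×10⁻⁵ = 68490 N.
σ = P/A = 68490/400 = 171.2 MPa.

σ ≈ 171 MPa (tensile)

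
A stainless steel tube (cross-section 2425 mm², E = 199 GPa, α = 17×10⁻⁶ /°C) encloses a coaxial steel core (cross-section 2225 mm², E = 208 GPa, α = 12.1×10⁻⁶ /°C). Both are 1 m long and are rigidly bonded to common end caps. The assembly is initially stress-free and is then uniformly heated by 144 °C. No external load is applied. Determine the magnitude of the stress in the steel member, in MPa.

Both members must finish at the same length. With the larger α, the stainless steel tends to over-expand; the plates restrain it, putting the stainless steel in compression and the steel in tension. With no external load the two internal forces are equal and opposite, magnitude P.
Equating the net (thermal + elastic) strains gives |α₁ − α₂|·ΔT = P·[1/(A₁E₁) + 1/(A₂E₂)].
|α₁ − α₂|·ΔT = 4.9×10⁻⁶ × 144 = 0.0007056.
1/(A₁E₁) + 1/(A₂E₂) = 1/(2425×199×10³) + 1/(2225×208×10³) = 4.233×10⁻⁹ N⁻¹.
So P = 0.0007056 / 4.233×10⁻⁹ = 166.7 kN.
σ_{steel} = P/A₂ = 166700/2225 = 74.92 MPa, tensile.

σ ≈ 74.9 MPa (tensile)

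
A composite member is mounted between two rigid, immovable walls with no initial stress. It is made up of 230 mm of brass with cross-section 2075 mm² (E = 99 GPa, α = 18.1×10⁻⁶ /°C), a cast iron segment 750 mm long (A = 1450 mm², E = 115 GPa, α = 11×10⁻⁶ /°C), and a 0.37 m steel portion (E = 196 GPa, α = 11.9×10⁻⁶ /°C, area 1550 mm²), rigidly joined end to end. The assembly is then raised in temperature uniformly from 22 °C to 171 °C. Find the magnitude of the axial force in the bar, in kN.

With the walls removed the bar would change length by δ_free = Σ αᵢΔT Lᵢ = 18.1×10⁻⁶×149×230 + 11×10⁻⁶×149×750 + 11.9×10⁻⁶×149×370 = 2.506 mm.
The rigid supports impose zero overall length change; the single axial force P common to all segments must satisfy P Σ Lᵢ/(AᵢEᵢ) = δ_free.
The series flexibility is Σ Lᵢ/(AᵢEᵢ) = 230/(2075×99×10³) + 750/(1450×115×10³) + 370/(1550×196×10³) = 6.835×10⁻⁶ mm/N.
So P = 2.506 / 6.835×10⁻⁶ = 366.6 kN, compressive.

P ≈ 367 kN (compressive)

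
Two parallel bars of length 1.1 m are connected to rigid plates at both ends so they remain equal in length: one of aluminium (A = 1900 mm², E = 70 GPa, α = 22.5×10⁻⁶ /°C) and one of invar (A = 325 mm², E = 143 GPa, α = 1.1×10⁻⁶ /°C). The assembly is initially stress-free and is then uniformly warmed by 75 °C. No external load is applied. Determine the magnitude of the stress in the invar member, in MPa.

Equilibrium of a rigid end plate with no external load gives equal and opposite internal forces ±P in the two members. Since α_{aluminium} > α_{invar}, heating drives the aluminium into compression and the invar into tension.
Equating the net (thermal + elastic) strains gives |α₁ − α₂|·ΔT = P·[1/(A₁E₁) + 1/(A₂E₂)].
|α₁ − α₂|·ΔT = 21.4×10⁻⁶ × 75 = 0.001605.
1/(A₁E₁) + 1/(A₂E₂) = 1/(1900×70×10³) + 1/(325×143×10³) = 2.904×10⁻⁸ N⁻¹.
So P = 0.001605 / 2.904×10⁻⁸ = 55.28 kN.
σ_{invar} = P/A₂ = 55280/325 = 170.1 MPa, tensile.

σ ≈ 170 MPa (tensile)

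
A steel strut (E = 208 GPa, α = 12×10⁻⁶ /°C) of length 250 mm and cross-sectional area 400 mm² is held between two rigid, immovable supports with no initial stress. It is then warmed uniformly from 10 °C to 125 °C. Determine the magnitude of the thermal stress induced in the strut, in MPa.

With length fixed, the mechanical strain must cancel the thermal strain αΔT = 12×10⁻⁶ × 115 = 1380×10⁻⁶.
Hence σ = E·αΔT = 208×10³ × 1380×10⁻⁶ = 287 MPa, compressive.

σ ≈ 287 MPa (compressive)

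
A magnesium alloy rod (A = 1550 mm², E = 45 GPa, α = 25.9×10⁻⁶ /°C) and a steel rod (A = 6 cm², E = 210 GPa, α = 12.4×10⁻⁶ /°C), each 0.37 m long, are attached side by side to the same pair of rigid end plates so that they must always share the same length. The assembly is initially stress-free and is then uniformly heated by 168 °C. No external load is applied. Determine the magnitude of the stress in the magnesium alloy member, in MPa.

The magnesium alloy has the larger α, so on heating it would change length more than the steel if both were free. The rigid plates force a common final length, so the magnesium alloy is put into compression and the steel into tension, with equal and opposite forces P (no external load).
Setting the final lengths equal and cancelling L: (α₁ − α₂)ΔT = P/(A₁E₁) + P/(A₂E₂).
|α₁ − α₂|·ΔT = 13.5×10⁻⁶ × 168 = 0.002268.
1/(A₁E₁) + 1/(A₂E₂) = 1/(1550×45×10³) + 1/(600×210×10³) = 2.227×10⁻⁸ N⁻¹.
So P = 0.002268 / 2.227×10⁻⁸ = 101.8 kN.
σ_{magnesium alloy} = P/A₁ = 101800/1550 = 65.69 MPa, compressive.

σ ≈ 65.7 MPa (compressive)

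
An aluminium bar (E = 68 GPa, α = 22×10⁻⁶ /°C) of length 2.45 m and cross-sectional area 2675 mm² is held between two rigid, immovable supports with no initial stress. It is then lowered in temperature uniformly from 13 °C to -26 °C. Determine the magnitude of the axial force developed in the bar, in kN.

Full restraint means ε = 0, so the stress is σ = EαΔT = 68×10³ × 22×10⁻⁶ × 39 = 58.34 MPa.
Axial force P = σA = 58.34 × 2675 = 156100 N = 156.1 kN, tensile.

P ≈ 156 kN (tensile)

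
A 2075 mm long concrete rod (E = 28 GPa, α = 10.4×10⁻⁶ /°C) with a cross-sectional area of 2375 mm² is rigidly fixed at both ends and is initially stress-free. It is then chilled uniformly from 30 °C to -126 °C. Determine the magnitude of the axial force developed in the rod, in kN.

With zero net strain, σ = E·αΔT = 28 GPa × 10.4×10⁻⁶ × 156 = 45.43 MPa.
Then P = σA = 45.43 × 2375 mm² = 107.9 kN, tensile.

P ≈ 108 kN (tensile)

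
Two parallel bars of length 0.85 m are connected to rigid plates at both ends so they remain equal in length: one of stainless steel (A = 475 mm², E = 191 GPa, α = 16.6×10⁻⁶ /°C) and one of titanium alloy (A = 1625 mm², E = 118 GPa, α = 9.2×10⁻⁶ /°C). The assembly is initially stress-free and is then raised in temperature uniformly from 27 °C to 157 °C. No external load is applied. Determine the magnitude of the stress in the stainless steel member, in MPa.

Both members must finish at the same length. With the larger α, the stainless steel tends to over-expand; the plates restrain it, putting the stainless steel in compression and the titanium alloy in tension. With no external load the two internal forces are equal and opposite, magnitude P.
Equating the net (thermal + elastic) strains gives |α₁ − α₂|·ΔT = P·[1/(A₁E₁) + 1/(A₂E₂)].
|α₁ − α₂|·ΔT = 7.4×10⁻⁶ × 130 = 0.000962.
1/(A₁E₁) + 1/(A₂E₂) = 1/(475×191×10³) + 1/(1625×118×10³) = 1.624×10⁻⁸ N⁻¹.
So P = 0.000962 / 1.624×10⁻⁸ = 59.25 kN.
σ_{stainless steel} = P/A₁ = 59250/475 = 124.7 MPa, compressive.

σ ≈ 125 MPa (compressive)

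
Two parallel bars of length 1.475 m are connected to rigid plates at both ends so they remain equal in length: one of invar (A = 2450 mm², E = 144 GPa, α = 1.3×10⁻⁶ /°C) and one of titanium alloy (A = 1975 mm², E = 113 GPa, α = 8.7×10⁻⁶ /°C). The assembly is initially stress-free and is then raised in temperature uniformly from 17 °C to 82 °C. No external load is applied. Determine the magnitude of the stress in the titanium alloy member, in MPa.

Both members must finish at the same length. With the larger α, the titanium alloy tends to over-expand; the plates restrain it, putting the titanium alloy in compression and the invar in tension. With no external load the two internal forces are equal and opposite, magnitude P.
Setting the final lengths equal and cancelling L: (α₁ − α₂)ΔT = P/(A₁E₁) + P/(A₂E₂).
|α₁ − α₂|·ΔT = 7.4×10⁻⁶ × 65 = 0.000481.
1/(A₁E₁) + 1/(A₂E₂) = 1/(2450×144×10³) + 1/(1975×113×10³) = 7.315×10⁻⁹ N⁻¹.
So P = 0.000481 / 7.315×10⁻⁹ = 65.75 kN.
σ_{titanium alloy} = P/A₂ = 65750/1975 = 33.29 MPa, compressive.

σ ≈ 33.3 MPa (compressive)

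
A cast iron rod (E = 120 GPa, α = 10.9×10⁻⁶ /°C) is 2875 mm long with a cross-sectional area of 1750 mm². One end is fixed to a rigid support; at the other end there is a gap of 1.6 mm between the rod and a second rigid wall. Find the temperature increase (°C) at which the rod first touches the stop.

Contact occurs when the free expansion equals the gap: αΔT L = 1.6 mm.
ΔT = 1.6 / (10.9×10⁻⁶ × 2875) = 51.06 °C.

ΔT ≈ 51.1 °C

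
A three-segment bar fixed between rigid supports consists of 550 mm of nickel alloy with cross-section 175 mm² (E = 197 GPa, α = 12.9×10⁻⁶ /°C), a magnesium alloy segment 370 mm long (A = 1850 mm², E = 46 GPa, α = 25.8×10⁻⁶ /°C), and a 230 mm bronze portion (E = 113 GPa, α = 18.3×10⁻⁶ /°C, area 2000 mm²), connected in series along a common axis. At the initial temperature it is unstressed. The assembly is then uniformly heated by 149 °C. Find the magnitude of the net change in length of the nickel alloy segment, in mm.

|ΔL| ≈ 1.27 mm

Free thermal expansion of the whole bar: Σ αᵢΔT Lᵢ = 12.9×10⁻⁶×149×550 + 25.8×10⁻⁶×149×370 + 18.3×10⁻⁶×149×230 = 3.107 mm.
Since the ends are fixed, an axial force P builds up, equal in every segment, with P · Σ Lᵢ/(AᵢEᵢ) = δ_free.
The series flexibility is Σ Lᵢ/(AᵢEᵢ) = 550/(175×197×10³) + 370/(1850×46×10³) + 230/(2000×113×10³) = 2.132×10⁻⁵ mm/N.
Hence P = δ_free / Σ(L/AE) = 3.107/2.132×10⁻⁵ = 145.7 kN (compressive).
For the nickel alloy segment, free thermal change = 12.9×10⁻⁶×149×550 = 1.057 mm and elastic change from P = 145700×550/(175×197×10³) = 2.325 mm; these oppose, so the net change is 1.27 mm (segment shortens).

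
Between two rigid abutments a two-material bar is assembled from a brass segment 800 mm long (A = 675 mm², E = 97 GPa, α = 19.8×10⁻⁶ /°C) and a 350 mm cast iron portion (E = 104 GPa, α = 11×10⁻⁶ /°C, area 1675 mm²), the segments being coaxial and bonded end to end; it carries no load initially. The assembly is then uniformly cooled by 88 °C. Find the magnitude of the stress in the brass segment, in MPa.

σ ≈ 180 MPa (tensile)

With the walls removed the bar would change length by δ_free = Σ αᵢΔT Lᵢ = 19.8×10⁻⁶×88×800 + 11×10⁻⁶×88×350 = 1.733 mm.
The rigid supports impose zero overall length change; the single axial force P common to all segments must satisfy P Σ Lᵢ/(AᵢEᵢ) = δ_free.
The series flexibility is Σ Lᵢ/(AᵢEᵢ) = 800/(675×97×10³) + 350/(1675×104×10³) = 1.423×10⁻⁵ mm/N.
Hence P = δ_free / Σ(L/AE) = 1.733/1.423×10⁻⁵ = 121.8 kN (tensile).
σ_{brass} = P / A = 121800 / 675 = 180.4 MPa.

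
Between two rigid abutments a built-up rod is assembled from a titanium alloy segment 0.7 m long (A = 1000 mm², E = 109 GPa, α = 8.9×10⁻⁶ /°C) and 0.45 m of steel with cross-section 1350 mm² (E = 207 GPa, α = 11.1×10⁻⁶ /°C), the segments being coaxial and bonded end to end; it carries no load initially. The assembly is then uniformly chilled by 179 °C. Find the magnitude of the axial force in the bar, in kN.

If the supports were absent, the total length change would be Σ αᵢΔT Lᵢ = 8.9×10⁻⁶×179×700 + 11.1×10⁻⁶×179×450 = 2.009 mm.
The rigid supports impose zero overall length change; the single axial force P common to all segments must satisfy P Σ Lᵢ/(AᵢEᵢ) = δ_free.
The series flexibility is Σ Lᵢ/(AᵢEᵢ) = 700/(1000×109×10³) + 450/(1350×207×10³) = 8.032×10⁻⁶ mm/N.
So P = 2.009 / 8.032×10⁻⁶ = 250.1 kN, tensile.

P ≈ 250 kN (tensile)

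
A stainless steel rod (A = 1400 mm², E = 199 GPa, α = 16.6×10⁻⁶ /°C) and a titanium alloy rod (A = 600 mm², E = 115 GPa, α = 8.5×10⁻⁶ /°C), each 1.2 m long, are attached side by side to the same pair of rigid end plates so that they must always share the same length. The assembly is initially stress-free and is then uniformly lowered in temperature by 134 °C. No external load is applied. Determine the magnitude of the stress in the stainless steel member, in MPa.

σ ≈ 42.9 MPa (tensile)

The stainless steel has the larger α, so on cooling it would change length more than the titanium alloy if both were free. The rigid plates force a common final length, so the stainless steel is put into tension and the titanium alloy into compression, with equal and opposite forces P (no external load).
Compatibility of the two members (thermal + elastic change equal): (α₁ − α₂)ΔT = P·[1/(A₁E₁) + 1/(A₂E₂)].
|α₁ − α₂|·ΔT = 8.1×10⁻⁶ × 134 = 0.001085.
1/(A₁E₁) + 1/(A₂E₂) = 1/(1400×199×10³) + 1/(600×115×10³) = 1.808×10⁻⁸ N⁻¹.
So P = 0.001085 / 1.808×10⁻⁸ = 60.03 kN.
σ_{stainless steel} = P/A₁ = 60030/1400 = 42.88 MPa, tensile.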